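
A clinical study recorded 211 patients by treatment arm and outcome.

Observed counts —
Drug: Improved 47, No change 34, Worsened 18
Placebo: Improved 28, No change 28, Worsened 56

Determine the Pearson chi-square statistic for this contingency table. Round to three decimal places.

Row totals: 99, 112. Column totals: 75, 62, 74. Grand total N = 211.
Expected counts (row total × column total / N):
  Drug, Improved: 99×75/211 = 35.1896
  Drug, No change: 99×62/211 = 29.0900
  Drug, Worsened: 99×74/211 = 34.7204
  Placebo, Improved: 112×75/211 = 39.8104
  Placebo, No change: 112×62/211 = 32.9100
  Placebo, Worsened: 112×74/211 = 39.2796
Contributions (O − E)²/E:
  (47 − 35.1896)²/35.1896 = 3.9638
  (34 − 29.0900)²/29.0900 = 0.8287
  (18 − 34.7204)²/34.7204 = 8.0521
  (28 − 39.8104)²/39.8104 = 3.5037
  (28 − 32.9100)²/32.9100 = 0.7325
  (56 − 39.2796)²/39.2796 = 7.1175
χ² = 3.9638 + 0.8287 + 8.0521 + 3.5037 + 0.7325 + 7.1175 = 24.198

24.198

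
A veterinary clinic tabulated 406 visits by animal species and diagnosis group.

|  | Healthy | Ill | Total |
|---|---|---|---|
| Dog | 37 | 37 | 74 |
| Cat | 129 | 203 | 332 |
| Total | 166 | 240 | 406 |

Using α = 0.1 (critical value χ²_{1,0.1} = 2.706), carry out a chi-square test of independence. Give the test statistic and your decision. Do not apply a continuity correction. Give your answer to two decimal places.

3.11; reject H₀

Grand total N = 406.
Expected counts (row total × column total / N):
  Dog, Healthy: 74×166/406 = 30.256
  Dog, Ill: 74×240/406 = 43.744
  Cat, Healthy: 332×166/406 = 135.744
  Cat, Ill: 332×240/406 = 196.256
Contributions (O − E)²/E:
  (37 − 30.256)²/30.256 = 1.5032
  (37 − 43.744)²/43.744 = 1.0397
  (129 − 135.744)²/135.744 = 0.3351
  (203 − 196.256)²/196.256 = 0.2317
χ² = 1.5032 + 1.0397 + 0.3351 + 0.2317 = 3.11
df = (2−1)(2−1) = 1. Since 3.11 > 2.706, reject the null hypothesis of independence at α = 0.1.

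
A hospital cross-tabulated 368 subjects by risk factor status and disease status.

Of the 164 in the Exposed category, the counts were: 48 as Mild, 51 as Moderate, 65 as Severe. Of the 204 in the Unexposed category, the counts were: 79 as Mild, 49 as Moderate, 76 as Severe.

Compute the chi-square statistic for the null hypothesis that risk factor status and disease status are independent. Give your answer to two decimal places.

4.17

Row totals: 164, 204. Column totals: 127, 100, 141. Grand total N = 368.
Expected counts (row total × column total / N):
  Exposed, Mild: 164×127/368 = 56.598
  Exposed, Moderate: 164×100/368 = 44.565
  Exposed, Severe: 164×141/368 = 62.837
  Unexposed, Mild: 204×127/368 = 70.402
  Unexposed, Moderate: 204×100/368 = 55.435
  Unexposed, Severe: 204×141/368 = 78.163
Contributions (O − E)²/E:
  (48 − 56.598)²/56.598 = 1.3062
  (51 − 44.565)²/44.565 = 0.9292
  (65 − 62.837)²/62.837 = 0.0745
  (79 − 70.402)²/70.402 = 1.0500
  (49 − 55.435)²/55.435 = 0.7470
  (76 − 78.163)²/78.163 = 0.0599
χ² = 1.3062 + 0.9292 + 0.0745 + 1.0500 + 0.7470 + 0.0599 = 4.17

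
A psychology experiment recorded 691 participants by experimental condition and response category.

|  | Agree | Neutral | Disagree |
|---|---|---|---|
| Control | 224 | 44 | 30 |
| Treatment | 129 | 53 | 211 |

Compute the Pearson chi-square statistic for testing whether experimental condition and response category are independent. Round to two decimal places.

152.15

Row totals: 298, 393. Column totals: 353, 97, 241. Grand total N = 691.
Expected counts (row total × column total / N):
  Control, Agree: 298×353/691 = 152.234
  Control, Neutral: 298×97/691 = 41.832
  Control, Disagree: 298×241/691 = 103.933
  Treatment, Agree: 393×353/691 = 200.766
  Treatment, Neutral: 393×97/691 = 55.168
  Treatment, Disagree: 393×241/691 = 137.067
Contributions (O − E)²/E:
  (224 − 152.234)²/152.234 = 33.8319
  (44 − 41.832)²/41.832 = 0.1124
  (30 − 103.933)²/103.933 = 52.5924
  (129 − 200.766)²/200.766 = 25.6535
  (53 − 55.168)²/55.168 = 0.0852
  (211 − 137.067)²/137.067 = 39.8790
χ² = 33.8319 + 0.1124 + 52.5924 + 25.6535 + 0.0852 + 39.8790 = 152.15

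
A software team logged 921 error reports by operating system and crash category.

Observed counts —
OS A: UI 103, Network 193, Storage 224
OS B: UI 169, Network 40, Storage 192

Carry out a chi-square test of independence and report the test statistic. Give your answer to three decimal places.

Row totals: 520, 401. Column totals: 272, 233, 416. Grand total N = 921.
Expected counts (row total × column total / N):
  OS A, UI: 520×272/921 = 153.5722
  OS A, Network: 520×233/921 = 131.5527
  OS A, Storage: 520×416/921 = 234.8751
  OS B, UI: 401×272/921 = 118.4278
  OS B, Network: 401×233/921 = 101.4473
  OS B, Storage: 401×416/921 = 181.1249
Contributions (O − E)²/E:
  (103 − 153.5722)²/153.5722 = 16.6537
  (193 − 131.5527)²/131.5527 = 28.7016
  (224 − 234.8751)²/234.8751 = 0.5035
  (169 − 118.4278)²/118.4278 = 21.5958
  (40 − 101.4473)²/101.4473 = 37.2190
  (192 − 181.1249)²/181.1249 = 0.6530
χ² = 16.6537 + 28.7016 + 0.5035 + 21.5958 + 37.2190 + 0.6530 = 105.327

105.327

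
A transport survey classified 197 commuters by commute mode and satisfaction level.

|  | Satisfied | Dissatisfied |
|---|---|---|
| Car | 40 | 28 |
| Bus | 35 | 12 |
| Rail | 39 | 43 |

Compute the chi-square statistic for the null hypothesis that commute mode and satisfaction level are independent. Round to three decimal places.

Row totals: 68, 47, 82. Column totals: 114, 83. Grand total N = 197.
Expected counts (row total × column total / N):
  Car, Satisfied: 68×114/197 = 39.3503
  Car, Dissatisfied: 68×83/197 = 28.6497
  Bus, Satisfied: 47×114/197 = 27.1980
  Bus, Dissatisfied: 47×83/197 = 19.8020
  Rail, Satisfied: 82×114/197 = 47.4518
  Rail, Dissatisfied: 82×83/197 = 34.5482
Contributions (O − E)²/E:
  (40 − 39.3503)²/39.3503 = 0.0107
  (28 − 28.6497)²/28.6497 = 0.0147
  (35 − 27.1980)²/27.1980 = 2.2381
  (12 − 19.8020)²/19.8020 = 3.0740
  (39 − 47.4518)²/47.4518 = 1.5054
  (43 − 34.5482)²/34.5482 = 2.0676
χ² = 0.0107 + 0.0147 + 2.2381 + 3.0740 + 1.5054 + 2.0676 = 8.911

8.911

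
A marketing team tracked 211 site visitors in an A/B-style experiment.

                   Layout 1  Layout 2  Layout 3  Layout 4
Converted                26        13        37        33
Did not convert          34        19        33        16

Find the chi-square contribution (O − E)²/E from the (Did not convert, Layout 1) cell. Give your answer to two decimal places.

Row total (Did not convert) = 102; column total (Layout 1) = 60; N = 211.
Expected count E = 102 × 60 / 211 = 29.0047.
Contribution = (O − E)²/E = (34 − 29.0047)² / 29.0047 = 0.86.

0.86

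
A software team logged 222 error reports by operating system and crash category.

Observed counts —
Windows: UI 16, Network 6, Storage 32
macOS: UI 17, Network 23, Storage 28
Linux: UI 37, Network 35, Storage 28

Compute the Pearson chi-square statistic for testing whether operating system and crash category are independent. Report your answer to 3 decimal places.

Row totals: 54, 68, 100. Column totals: 70, 64, 88. Grand total N = 222.
Expected counts (row total × column total / N):
  Windows, UI: 54×70/222 = 17.0270
  Windows, Network: 54×64/222 = 15.5676
  Windows, Storage: 54×88/222 = 21.4054
  macOS, UI: 68×70/222 = 21.4414
  macOS, Network: 68×64/222 = 19.6036
  macOS, Storage: 68×88/222 = 26.9550
  Linux, UI: 100×70/222 = 31.5315
  Linux, Network: 100×64/222 = 28.8288
  Linux, Storage: 100×88/222 = 39.6396
Contributions (O − E)²/E:
  (16 − 17.0270)²/17.0270 = 0.0619
  (6 − 15.5676)²/15.5676 = 5.8801
  (32 − 21.4054)²/21.4054 = 5.2438
  (17 − 21.4414)²/21.4414 = 0.9200
  (23 − 19.6036)²/19.6036 = 0.5884
  (28 − 26.9550)²/26.9550 = 0.0405
  (37 − 31.5315)²/31.5315 = 0.9484
  (35 − 28.8288)²/28.8288 = 1.3210
  (28 − 39.6396)²/39.6396 = 3.4178
χ² = 0.0619 + 5.8801 + 5.2438 + 0.9200 + 0.5884 + 0.0405 + 0.9484 + 1.3210 + 3.4178 = 18.422

18.422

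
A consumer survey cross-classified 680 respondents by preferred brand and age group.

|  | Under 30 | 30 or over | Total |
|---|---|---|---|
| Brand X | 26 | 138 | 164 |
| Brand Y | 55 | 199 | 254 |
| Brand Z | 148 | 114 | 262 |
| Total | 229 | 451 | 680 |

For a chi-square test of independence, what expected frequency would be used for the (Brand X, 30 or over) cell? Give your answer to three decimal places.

Row total (Brand X) = 164; column total (30 or over) = 451; grand total N = 680.
Expected count = (row total × column total) / N = 164 × 451 / 680 = 108.771.

108.771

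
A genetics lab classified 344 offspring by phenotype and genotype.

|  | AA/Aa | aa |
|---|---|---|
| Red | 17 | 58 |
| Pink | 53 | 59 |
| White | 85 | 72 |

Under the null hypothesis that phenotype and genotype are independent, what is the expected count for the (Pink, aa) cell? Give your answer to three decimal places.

Row total (Pink) = 112; column total (aa) = 189; grand total N = 344.
Expected count = (row total × column total) / N = 112 × 189 / 344 = 61.535.

61.535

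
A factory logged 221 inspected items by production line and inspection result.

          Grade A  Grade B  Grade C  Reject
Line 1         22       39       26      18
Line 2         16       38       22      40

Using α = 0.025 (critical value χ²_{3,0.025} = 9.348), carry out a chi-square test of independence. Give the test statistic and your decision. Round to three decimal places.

Row totals: 105, 116. Column totals: 38, 77, 48, 58. Grand total N = 221.
Expected counts (row total × column total / N):
  Line 1, Grade A: 105×38/221 = 18.05430
  Line 1, Grade B: 105×77/221 = 36.58371
  Line 1, Grade C: 105×48/221 = 22.80543
  Line 1, Reject: 105×58/221 = 27.55656
  Line 2, Grade A: 116×38/221 = 19.94570
  Line 2, Grade B: 116×77/221 = 40.41629
  Line 2, Grade C: 116×48/221 = 25.19457
  Line 2, Reject: 116×58/221 = 30.44344
Contributions (O − E)²/E:
  (22 − 18.05430)²/18.05430 = 0.8623
  (39 − 36.58371)²/36.58371 = 0.1596
  (26 − 22.80543)²/22.80543 = 0.4475
  (18 − 27.55656)²/27.55656 = 3.3142
  (16 − 19.94570)²/19.94570 = 0.7805
  (38 − 40.41629)²/40.41629 = 0.1445
  (22 − 25.19457)²/25.19457 = 0.4051
  (40 − 30.44344)²/30.44344 = 2.9999
χ² = 0.8623 + 0.1596 + 0.4475 + 3.3142 + 0.7805 + 0.1445 + 0.4051 + 2.9999 = 9.114
df = (2−1)(4−1) = 3. Since 9.114 < 9.348, fail to reject the null hypothesis of independence at α = 0.025.

9.114; fail to reject H₀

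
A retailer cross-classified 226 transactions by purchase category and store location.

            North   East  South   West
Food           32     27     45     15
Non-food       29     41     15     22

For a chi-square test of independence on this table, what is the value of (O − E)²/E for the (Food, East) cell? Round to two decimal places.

2.17

Row total (Food) = 119; column total (East) = 68; N = 226.
Expected count E = 119 × 68 / 226 = 35.805.
Contribution = (O − E)²/E = (27 − 35.805)² / 35.805 = 2.17.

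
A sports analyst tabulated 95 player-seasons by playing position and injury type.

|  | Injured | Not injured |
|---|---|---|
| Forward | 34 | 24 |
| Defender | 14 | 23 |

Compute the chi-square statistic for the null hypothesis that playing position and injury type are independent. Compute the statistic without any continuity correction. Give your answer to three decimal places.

Row totals: 58, 37. Column totals: 48, 47. Grand total N = 95.
Expected counts (row total × column total / N):
  Forward, Injured: 58×48/95 = 29.3053
  Forward, Not injured: 58×47/95 = 28.6947
  Defender, Injured: 37×48/95 = 18.6947
  Defender, Not injured: 37×47/95 = 18.3053
Contributions (O − E)²/E:
  (34 − 29.3053)²/29.3053 = 0.7521
  (24 − 28.6947)²/28.6947 = 0.7681
  (14 − 18.6947)²/18.6947 = 1.1790
  (23 − 18.3053)²/18.3053 = 1.2040
χ² = 0.7521 + 0.7681 + 1.1790 + 1.2040 = 3.903

3.903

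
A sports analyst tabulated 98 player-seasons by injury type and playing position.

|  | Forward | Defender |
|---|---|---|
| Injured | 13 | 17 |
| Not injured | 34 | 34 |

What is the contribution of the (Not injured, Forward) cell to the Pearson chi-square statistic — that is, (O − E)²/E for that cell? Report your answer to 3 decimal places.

Row total (Not injured) = 68; column total (Forward) = 47; N = 98.
Expected count E = 68 × 47 / 98 = 32.6122.
Contribution = (O − E)²/E = (34 − 32.6122)² / 32.6122 = 0.059.

0.059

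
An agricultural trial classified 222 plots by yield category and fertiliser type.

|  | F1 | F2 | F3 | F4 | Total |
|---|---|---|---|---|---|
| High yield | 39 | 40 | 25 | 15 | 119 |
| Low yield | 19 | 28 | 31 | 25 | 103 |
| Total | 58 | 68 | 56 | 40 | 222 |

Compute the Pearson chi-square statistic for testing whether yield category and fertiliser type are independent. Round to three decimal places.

Grand total N = 222.
Expected counts (row total × column total / N):
  High yield, F1: 119×58/222 = 31.0901
  High yield, F2: 119×68/222 = 36.4505
  High yield, F3: 119×56/222 = 30.0180
  High yield, F4: 119×40/222 = 21.4414
  Low yield, F1: 103×58/222 = 26.9099
  Low yield, F2: 103×68/222 = 31.5495
  Low yield, F3: 103×56/222 = 25.9820
  Low yield, F4: 103×40/222 = 18.5586
Contributions (O − E)²/E:
  (39 − 31.0901)²/31.0901 = 2.0124
  (40 − 36.4505)²/36.4505 = 0.3456
  (25 − 30.0180)²/30.0180 = 0.8388
  (15 − 21.4414)²/21.4414 = 1.9351
  (19 − 26.9099)²/26.9099 = 2.3250
  (28 − 31.5495)²/31.5495 = 0.3993
  (31 − 25.9820)²/25.9820 = 0.9691
  (25 − 18.5586)²/18.5586 = 2.2357
χ² = 2.0124 + 0.3456 + 0.8388 + 1.9351 + 2.3250 + 0.3993 + 0.9691 + 2.2357 = 11.061

11.061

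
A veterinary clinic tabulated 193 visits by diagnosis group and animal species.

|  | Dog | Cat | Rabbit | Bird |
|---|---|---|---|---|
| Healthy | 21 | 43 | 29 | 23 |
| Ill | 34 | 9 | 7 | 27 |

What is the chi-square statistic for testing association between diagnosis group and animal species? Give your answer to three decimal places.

32.515

Row totals: 116, 77. Column totals: 55, 52, 36, 50. Grand total N = 193.
Expected counts (row total × column total / N):
  Healthy, Dog: 116×55/193 = 33.0570
  Healthy, Cat: 116×52/193 = 31.2539
  Healthy, Rabbit: 116×36/193 = 21.6373
  Healthy, Bird: 116×50/193 = 30.0518
  Ill, Dog: 77×55/193 = 21.9430
  Ill, Cat: 77×52/193 = 20.7461
  Ill, Rabbit: 77×36/193 = 14.3627
  Ill, Bird: 77×50/193 = 19.9482
Contributions (O − E)²/E:
  (21 − 33.0570)²/33.0570 = 4.3976
  (43 − 31.2539)²/31.2539 = 4.4145
  (29 − 21.6373)²/21.6373 = 2.5054
  (23 − 30.0518)²/30.0518 = 1.6547
  (34 − 21.9430)²/21.9430 = 6.6249
  (9 − 20.7461)²/20.7461 = 6.6504
  (7 − 14.3627)²/14.3627 = 3.7743
  (27 − 19.9482)²/19.9482 = 2.4929
χ² = 4.3976 + 4.4145 + 2.5054 + 1.6547 + 6.6249 + 6.6504 + 3.7743 + 2.4929 = 32.515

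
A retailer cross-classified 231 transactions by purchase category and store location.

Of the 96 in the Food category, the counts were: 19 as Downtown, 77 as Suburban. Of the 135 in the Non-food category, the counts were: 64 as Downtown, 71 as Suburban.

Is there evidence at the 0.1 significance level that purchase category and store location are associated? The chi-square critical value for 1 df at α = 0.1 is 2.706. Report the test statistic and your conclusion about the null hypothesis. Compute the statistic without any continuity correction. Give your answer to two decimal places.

Row totals: 96, 135. Column totals: 83, 148. Grand total N = 231.
Expected counts (row total × column total / N):
  Food, Downtown: 96×83/231 = 34.494
  Food, Suburban: 96×148/231 = 61.506
  Non-food, Downtown: 135×83/231 = 48.506
  Non-food, Suburban: 135×148/231 = 86.494
Contributions (O − E)²/E:
  (19 − 34.494)²/34.494 = 6.9596
  (77 − 61.506)²/61.506 = 3.9031
  (64 − 48.506)²/48.506 = 4.9492
  (71 − 86.494)²/86.494 = 2.7755
χ² = 6.9596 + 3.9031 + 4.9492 + 2.7755 = 18.59
df = (2−1)(2−1) = 1. Since 18.59 > 2.706, reject the null hypothesis of independence at α = 0.1.

18.59; reject H₀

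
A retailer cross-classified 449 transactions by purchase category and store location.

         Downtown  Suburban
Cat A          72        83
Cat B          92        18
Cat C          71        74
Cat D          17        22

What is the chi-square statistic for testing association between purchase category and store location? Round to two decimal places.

45.21

Row totals: 155, 110, 145, 39. Column totals: 252, 197. Grand total N = 449.
Expected counts (row total × column total / N):
  Cat A, Downtown: 155×252/449 = 86.993
  Cat A, Suburban: 155×197/449 = 68.007
  Cat B, Downtown: 110×252/449 = 61.737
  Cat B, Suburban: 110×197/449 = 48.263
  Cat C, Downtown: 145×252/449 = 81.381
  Cat C, Suburban: 145×197/449 = 63.619
  Cat D, Downtown: 39×252/449 = 21.889
  Cat D, Suburban: 39×197/449 = 17.111
Contributions (O − E)²/E:
  (72 − 86.993)²/86.993 = 2.5840
  (83 − 68.007)²/68.007 = 3.3054
  (92 − 61.737)²/61.737 = 14.8347
  (18 − 48.263)²/48.263 = 18.9762
  (71 − 81.381)²/81.381 = 1.3242
  (74 − 63.619)²/63.619 = 1.6939
  (17 − 21.889)²/21.889 = 1.0920
  (22 − 17.111)²/17.111 = 1.3969
χ² = 2.5840 + 3.3054 + 14.8347 + 18.9762 + 1.3242 + 1.6939 + 1.0920 + 1.3969 = 45.21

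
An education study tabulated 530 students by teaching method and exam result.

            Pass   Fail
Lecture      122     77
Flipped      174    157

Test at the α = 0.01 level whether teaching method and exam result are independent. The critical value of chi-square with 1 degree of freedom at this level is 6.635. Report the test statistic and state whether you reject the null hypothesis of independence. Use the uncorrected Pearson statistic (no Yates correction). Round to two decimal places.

Row totals: 199, 331. Column totals: 296, 234. Grand total N = 530.
Expected counts (row total × column total / N):
  Lecture, Pass: 199×296/530 = 111.140
  Lecture, Fail: 199×234/530 = 87.860
  Flipped, Pass: 331×296/530 = 184.860
  Flipped, Fail: 331×234/530 = 146.140
Contributions (O − E)²/E:
  (122 − 111.140)²/111.140 = 1.0612
  (77 − 87.860)²/87.860 = 1.3424
  (174 − 184.860)²/184.860 = 0.6380
  (157 − 146.140)²/146.140 = 0.8070
χ² = 1.0612 + 1.3424 + 0.6380 + 0.8070 = 3.85
df = (2−1)(2−1) = 1. Since 3.85 < 6.635, fail to reject the null hypothesis of independence at α = 0.01.

3.85; fail to reject H₀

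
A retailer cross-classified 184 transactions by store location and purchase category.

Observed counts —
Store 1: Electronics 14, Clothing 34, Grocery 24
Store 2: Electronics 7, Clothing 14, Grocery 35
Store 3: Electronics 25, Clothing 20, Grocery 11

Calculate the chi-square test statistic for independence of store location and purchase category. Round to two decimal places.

31.48

Row totals: 72, 56, 56. Column totals: 46, 68, 70. Grand total N = 184.
Expected counts (row total × column total / N):
  Store 1, Electronics: 72×46/184 = 18.000
  Store 1, Clothing: 72×68/184 = 26.609
  Store 1, Grocery: 72×70/184 = 27.391
  Store 2, Electronics: 56×46/184 = 14.000
  Store 2, Clothing: 56×68/184 = 20.696
  Store 2, Grocery: 56×70/184 = 21.304
  Store 3, Electronics: 56×46/184 = 14.000
  Store 3, Clothing: 56×68/184 = 20.696
  Store 3, Grocery: 56×70/184 = 21.304
Contributions (O − E)²/E:
  (14 − 18.000)²/18.000 = 0.8889
  (34 − 26.609)²/26.609 = 2.0529
  (24 − 27.391)²/27.391 = 0.4198
  (7 − 14.000)²/14.000 = 3.5000
  (14 − 20.696)²/20.696 = 2.1664
  (35 − 21.304)²/21.304 = 8.8049
  (25 − 14.000)²/14.000 = 8.6429
  (20 − 20.696)²/20.696 = 0.0234
  (11 − 21.304)²/21.304 = 4.9837
χ² = 0.8889 + 2.0529 + 0.4198 + 3.5000 + 2.1664 + 8.8049 + 8.6429 + 0.0234 + 4.9837 = 31.48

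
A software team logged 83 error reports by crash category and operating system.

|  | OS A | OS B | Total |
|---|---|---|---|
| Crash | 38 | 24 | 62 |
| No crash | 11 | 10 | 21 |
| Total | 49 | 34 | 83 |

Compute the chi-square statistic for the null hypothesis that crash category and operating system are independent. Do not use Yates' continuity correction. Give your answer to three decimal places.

0.515

Grand total N = 83.
Expected counts (row total × column total / N):
  Crash, OS A: 62×49/83 = 36.6024
  Crash, OS B: 62×34/83 = 25.3976
  No crash, OS A: 21×49/83 = 12.3976
  No crash, OS B: 21×34/83 = 8.6024
Contributions (O − E)²/E:
  (38 − 36.6024)²/36.6024 = 0.0534
  (24 − 25.3976)²/25.3976 = 0.0769
  (11 − 12.3976)²/12.3976 = 0.1576
  (10 − 8.6024)²/8.6024 = 0.2271
χ² = 0.0534 + 0.0769 + 0.1576 + 0.2271 = 0.515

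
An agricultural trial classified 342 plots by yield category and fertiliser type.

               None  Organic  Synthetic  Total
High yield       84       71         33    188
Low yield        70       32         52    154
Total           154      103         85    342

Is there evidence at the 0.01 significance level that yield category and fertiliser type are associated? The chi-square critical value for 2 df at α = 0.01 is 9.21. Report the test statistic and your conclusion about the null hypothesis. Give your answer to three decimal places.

Grand total N = 342.
Expected counts (row total × column total / N):
  High yield, None: 188×154/342 = 84.6550
  High yield, Organic: 188×103/342 = 56.6199
  High yield, Synthetic: 188×85/342 = 46.7251
  Low yield, None: 154×154/342 = 69.3450
  Low yield, Organic: 154×103/342 = 46.3801
  Low yield, Synthetic: 154×85/342 = 38.2749
Contributions (O − E)²/E:
  (84 − 84.6550)²/84.6550 = 0.0051
  (71 − 56.6199)²/56.6199 = 3.6522
  (33 − 46.7251)²/46.7251 = 4.0316
  (70 − 69.3450)²/69.3450 = 0.0062
  (32 − 46.3801)²/46.3801 = 4.4585
  (52 − 38.2749)²/38.2749 = 4.9217
χ² = 0.0051 + 3.6522 + 4.0316 + 0.0062 + 4.4585 + 4.9217 = 17.075
df = (2−1)(3−1) = 2. Since 17.075 > 9.21, reject the null hypothesis of independence at α = 0.01.

17.075; reject H₀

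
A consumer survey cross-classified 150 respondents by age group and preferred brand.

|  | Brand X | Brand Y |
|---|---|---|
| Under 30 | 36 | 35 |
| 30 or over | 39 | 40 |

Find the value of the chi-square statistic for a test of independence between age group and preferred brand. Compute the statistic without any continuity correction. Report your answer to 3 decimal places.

Row totals: 71, 79. Column totals: 75, 75. Grand total N = 150.
Expected counts (row total × column total / N):
  Under 30, Brand X: 71×75/150 = 35.5000
  Under 30, Brand Y: 71×75/150 = 35.5000
  30 or over, Brand X: 79×75/150 = 39.5000
  30 or over, Brand Y: 79×75/150 = 39.5000
Contributions (O − E)²/E:
  (36 − 35.5000)²/35.5000 = 0.0070
  (35 − 35.5000)²/35.5000 = 0.0070
  (39 − 39.5000)²/39.5000 = 0.0063
  (40 − 39.5000)²/39.5000 = 0.0063
χ² = 0.0070 + 0.0070 + 0.0063 + 0.0063 = 0.027

0.027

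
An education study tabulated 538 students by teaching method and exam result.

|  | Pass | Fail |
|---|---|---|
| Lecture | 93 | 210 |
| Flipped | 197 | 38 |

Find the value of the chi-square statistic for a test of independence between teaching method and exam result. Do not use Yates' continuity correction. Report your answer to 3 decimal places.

150.395

Row totals: 303, 235. Column totals: 290, 248. Grand total N = 538.
Expected counts (row total × column total / N):
  Lecture, Pass: 303×290/538 = 163.3271
  Lecture, Fail: 303×248/538 = 139.6729
  Flipped, Pass: 235×290/538 = 126.6729
  Flipped, Fail: 235×248/538 = 108.3271
Contributions (O − E)²/E:
  (93 − 163.3271)²/163.3271 = 30.2822
  (210 − 139.6729)²/139.6729 = 35.4106
  (197 − 126.6729)²/126.6729 = 39.0447
  (38 − 108.3271)²/108.3271 = 45.6571
χ² = 30.2822 + 35.4106 + 39.0447 + 45.6571 = 150.395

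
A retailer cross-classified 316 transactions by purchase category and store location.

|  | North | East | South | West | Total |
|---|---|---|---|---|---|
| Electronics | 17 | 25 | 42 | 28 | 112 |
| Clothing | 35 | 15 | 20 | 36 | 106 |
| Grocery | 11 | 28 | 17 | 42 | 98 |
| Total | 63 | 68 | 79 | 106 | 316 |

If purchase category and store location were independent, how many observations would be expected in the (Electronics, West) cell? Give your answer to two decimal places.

Row total (Electronics) = 112; column total (West) = 106; grand total N = 316.
Expected count = (row total × column total) / N = 112 × 106 / 316 = 37.57.

37.57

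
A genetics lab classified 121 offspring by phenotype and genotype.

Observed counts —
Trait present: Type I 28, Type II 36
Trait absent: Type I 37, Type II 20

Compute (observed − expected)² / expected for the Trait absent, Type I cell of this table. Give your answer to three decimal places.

Row total (Trait absent) = 57; column total (Type I) = 65; N = 121.
Expected count E = 57 × 65 / 121 = 30.6198.
Contribution = (O − E)²/E = (37 − 30.6198)² / 30.6198 = 1.329.

1.329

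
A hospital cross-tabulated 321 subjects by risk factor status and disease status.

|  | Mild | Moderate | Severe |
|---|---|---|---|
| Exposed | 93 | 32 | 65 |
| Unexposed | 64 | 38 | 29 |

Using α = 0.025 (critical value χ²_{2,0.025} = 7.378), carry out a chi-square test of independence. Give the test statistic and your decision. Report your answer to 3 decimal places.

Row totals: 190, 131. Column totals: 157, 70, 94. Grand total N = 321.
Expected counts (row total × column total / N):
  Exposed, Mild: 190×157/321 = 92.9283
  Exposed, Moderate: 190×70/321 = 41.4330
  Exposed, Severe: 190×94/321 = 55.6386
  Unexposed, Mild: 131×157/321 = 64.0717
  Unexposed, Moderate: 131×70/321 = 28.5670
  Unexposed, Severe: 131×94/321 = 38.3614
Contributions (O − E)²/E:
  (93 − 92.9283)²/92.9283 = 0.0001
  (32 − 41.4330)²/41.4330 = 2.1476
  (65 − 55.6386)²/55.6386 = 1.5751
  (64 − 64.0717)²/64.0717 = 0.0001
  (38 − 28.5670)²/28.5670 = 3.1148
  (29 − 38.3614)²/38.3614 = 2.2845
χ² = 0.0001 + 2.1476 + 1.5751 + 0.0001 + 3.1148 + 2.2845 = 9.122
df = (2−1)(3−1) = 2. Since 9.122 > 7.378, reject the null hypothesis of independence at α = 0.025.

9.122; reject H₀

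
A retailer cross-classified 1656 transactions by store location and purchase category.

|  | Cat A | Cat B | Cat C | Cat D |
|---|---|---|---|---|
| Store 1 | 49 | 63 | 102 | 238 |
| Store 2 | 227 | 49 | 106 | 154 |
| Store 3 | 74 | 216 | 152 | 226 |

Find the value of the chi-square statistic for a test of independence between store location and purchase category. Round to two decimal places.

Row totals: 452, 536, 668. Column totals: 350, 328, 360, 618. Grand total N = 1656.
Expected counts (row total × column total / N):
  Store 1, Cat A: 452×350/1656 = 95.531
  Store 1, Cat B: 452×328/1656 = 89.527
  Store 1, Cat C: 452×360/1656 = 98.261
  Store 1, Cat D: 452×618/1656 = 168.681
  Store 2, Cat A: 536×350/1656 = 113.285
  Store 2, Cat B: 536×328/1656 = 106.164
  Store 2, Cat C: 536×360/1656 = 116.522
  Store 2, Cat D: 536×618/1656 = 200.029
  Store 3, Cat A: 668×350/1656 = 141.184
  Store 3, Cat B: 668×328/1656 = 132.309
  Store 3, Cat C: 668×360/1656 = 145.217
  Store 3, Cat D: 668×618/1656 = 249.290
Contributions (O − E)²/E:
  (49 − 95.531)²/95.531 = 22.6642
  (63 − 89.527)²/89.527 = 7.8600
  (102 − 98.261)²/98.261 = 0.1423
  (238 − 168.681)²/168.681 = 28.4865
  (227 − 113.285)²/113.285 = 114.1466
  (49 − 106.164)²/106.164 = 30.7800
  (106 − 116.522)²/116.522 = 0.9501
  (154 − 200.029)²/200.029 = 10.5918
  (74 − 141.184)²/141.184 = 31.9703
  (216 − 132.309)²/132.309 = 52.9381
  (152 − 145.217)²/145.217 = 0.3168
  (226 − 249.290)²/249.290 = 2.1759
χ² = 22.6642 + 7.8600 + 0.1423 + 28.4865 + 114.1466 + 30.7800 + 0.9501 + 10.5918 + 31.9703 + 52.9381 + 0.3168 + 2.1759 = 303.02

303.02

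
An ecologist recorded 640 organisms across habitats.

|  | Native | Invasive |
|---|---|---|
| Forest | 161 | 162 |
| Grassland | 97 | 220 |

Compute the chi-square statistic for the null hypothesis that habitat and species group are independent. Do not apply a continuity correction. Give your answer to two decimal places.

Row totals: 323, 317. Column totals: 258, 382. Grand total N = 640.
Expected counts (row total × column total / N):
  Forest, Native: 323×258/640 = 130.209
  Forest, Invasive: 323×382/640 = 192.791
  Grassland, Native: 317×258/640 = 127.791
  Grassland, Invasive: 317×382/640 = 189.209
Contributions (O − E)²/E:
  (161 − 130.209)²/130.209 = 7.2813
  (162 − 192.791)²/192.791 = 4.9177
  (97 − 127.791)²/127.791 = 7.4190
  (220 − 189.209)²/189.209 = 5.0108
χ² = 7.2813 + 4.9177 + 7.4190 + 5.0108 = 24.63

24.63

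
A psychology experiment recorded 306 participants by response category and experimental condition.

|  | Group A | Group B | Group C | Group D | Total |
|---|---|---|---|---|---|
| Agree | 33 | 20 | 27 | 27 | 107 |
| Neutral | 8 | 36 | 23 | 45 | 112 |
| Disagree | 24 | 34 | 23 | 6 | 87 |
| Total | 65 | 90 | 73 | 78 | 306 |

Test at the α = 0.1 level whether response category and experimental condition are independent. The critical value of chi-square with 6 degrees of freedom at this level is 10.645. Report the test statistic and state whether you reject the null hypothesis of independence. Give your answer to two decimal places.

46.13; reject H₀

Grand total N = 306.
Expected counts (row total × column total / N):
  Agree, Group A: 107×65/306 = 22.729
  Agree, Group B: 107×90/306 = 31.471
  Agree, Group C: 107×73/306 = 25.526
  Agree, Group D: 107×78/306 = 27.275
  Neutral, Group A: 112×65/306 = 23.791
  Neutral, Group B: 112×90/306 = 32.941
  Neutral, Group C: 112×73/306 = 26.719
  Neutral, Group D: 112×78/306 = 28.549
  Disagree, Group A: 87×65/306 = 18.480
  Disagree, Group B: 87×90/306 = 25.588
  Disagree, Group C: 87×73/306 = 20.755
  Disagree, Group D: 87×78/306 = 22.176
Contributions (O − E)²/E:
  (33 − 22.729)²/22.729 = 4.6414
  (20 − 31.471)²/31.471 = 4.1811
  (27 − 25.526)²/25.526 = 0.0851
  (27 − 27.275)²/27.275 = 0.0028
  (8 − 23.791)²/23.791 = 10.4811
  (36 − 32.941)²/32.941 = 0.2841
  (23 − 26.719)²/26.719 = 0.5176
  (45 − 28.549)²/28.549 = 9.4797
  (24 − 18.480)²/18.480 = 1.6488
  (34 − 25.588)²/25.588 = 2.7654
  (23 − 20.755)²/20.755 = 0.2428
  (6 − 22.176)²/22.176 = 11.7994
χ² = 4.6414 + 4.1811 + 0.0851 + 0.0028 + 10.4811 + 0.2841 + 0.5176 + 9.4797 + 1.6488 + 2.7654 + 0.2428 + 11.7994 = 46.13
df = (3−1)(4−1) = 6. Since 46.13 > 10.645, reject the null hypothesis of independence at α = 0.1.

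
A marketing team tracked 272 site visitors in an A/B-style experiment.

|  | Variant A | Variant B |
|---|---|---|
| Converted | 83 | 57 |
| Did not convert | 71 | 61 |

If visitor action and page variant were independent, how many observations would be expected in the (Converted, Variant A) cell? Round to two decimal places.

79.26

Row total (Converted) = 140; column total (Variant A) = 154; grand total N = 272.
Expected count = (row total × column total) / N = 140 × 154 / 272 = 79.26.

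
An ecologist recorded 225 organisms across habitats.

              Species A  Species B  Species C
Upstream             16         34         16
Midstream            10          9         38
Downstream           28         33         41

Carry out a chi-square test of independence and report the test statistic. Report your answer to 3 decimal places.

26.386

Row totals: 66, 57, 102. Column totals: 54, 76, 95. Grand total N = 225.
Expected counts (row total × column total / N):
  Upstream, Species A: 66×54/225 = 15.8400
  Upstream, Species B: 66×76/225 = 22.2933
  Upstream, Species C: 66×95/225 = 27.8667
  Midstream, Species A: 57×54/225 = 13.6800
  Midstream, Species B: 57×76/225 = 19.2533
  Midstream, Species C: 57×95/225 = 24.0667
  Downstream, Species A: 102×54/225 = 24.4800
  Downstream, Species B: 102×76/225 = 34.4533
  Downstream, Species C: 102×95/225 = 43.0667
Contributions (O − E)²/E:
  (16 − 15.8400)²/15.8400 = 0.0016
  (34 − 22.2933)²/22.2933 = 6.1474
  (16 − 27.8667)²/27.8667 = 5.0533
  (10 − 13.6800)²/13.6800 = 0.9899
  (9 − 19.2533)²/19.2533 = 5.4604
  (38 − 24.0667)²/24.0667 = 8.0666
  (28 − 24.4800)²/24.4800 = 0.5061
  (33 − 34.4533)²/34.4533 = 0.0613
  (41 − 43.0667)²/43.0667 = 0.0992
χ² = 0.0016 + 6.1474 + 5.0533 + 0.9899 + 5.4604 + 8.0666 + 0.5061 + 0.0613 + 0.0992 = 26.386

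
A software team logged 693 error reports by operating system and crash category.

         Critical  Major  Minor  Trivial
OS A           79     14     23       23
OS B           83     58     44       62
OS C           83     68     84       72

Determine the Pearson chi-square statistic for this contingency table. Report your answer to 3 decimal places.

Row totals: 139, 247, 307. Column totals: 245, 140, 151, 157. Grand total N = 693.
Expected counts (row total × column total / N):
  OS A, Critical: 139×245/693 = 49.1414
  OS A, Major: 139×140/693 = 28.0808
  OS A, Minor: 139×151/693 = 30.2872
  OS A, Trivial: 139×157/693 = 31.4906
  OS B, Critical: 247×245/693 = 87.3232
  OS B, Major: 247×140/693 = 49.8990
  OS B, Minor: 247×151/693 = 53.8196
  OS B, Trivial: 247×157/693 = 55.9582
  OS C, Critical: 307×245/693 = 108.5354
  OS C, Major: 307×140/693 = 62.0202
  OS C, Minor: 307×151/693 = 66.8932
  OS C, Trivial: 307×157/693 = 69.5512
Contributions (O − E)²/E:
  (79 − 49.1414)²/49.1414 = 18.1423
  (14 − 28.0808)²/28.0808 = 7.0607
  (23 − 30.2872)²/30.2872 = 1.7533
  (23 − 31.4906)²/31.4906 = 2.2893
  (83 − 87.3232)²/87.3232 = 0.2140
  (58 − 49.8990)²/49.8990 = 1.3152
  (44 − 53.8196)²/53.8196 = 1.7916
  (62 − 55.9582)²/55.9582 = 0.6523
  (83 − 108.5354)²/108.5354 = 6.0078
  (68 − 62.0202)²/62.0202 = 0.5766
  (84 − 66.8932)²/66.8932 = 4.3748
  (72 − 69.5512)²/69.5512 = 0.0862
χ² = 18.1423 + 7.0607 + 1.7533 + 2.2893 + 0.2140 + 1.3152 + 1.7916 + 0.6523 + 6.0078 + 0.5766 + 4.3748 + 0.0862 = 44.264

44.264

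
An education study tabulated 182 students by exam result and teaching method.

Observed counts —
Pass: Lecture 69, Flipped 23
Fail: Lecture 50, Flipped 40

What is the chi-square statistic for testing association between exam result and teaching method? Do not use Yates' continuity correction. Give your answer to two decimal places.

Row totals: 92, 90. Column totals: 119, 63. Grand total N = 182.
Expected counts (row total × column total / N):
  Pass, Lecture: 92×119/182 = 60.154
  Pass, Flipped: 92×63/182 = 31.846
  Fail, Lecture: 90×119/182 = 58.846
  Fail, Flipped: 90×63/182 = 31.154
Contributions (O − E)²/E:
  (69 − 60.154)²/60.154 = 1.3009
  (23 − 31.846)²/31.846 = 2.4572
  (50 − 58.846)²/58.846 = 1.3298
  (40 − 31.154)²/31.154 = 2.5118
χ² = 1.3009 + 2.4572 + 1.3298 + 2.5118 = 7.60

7.60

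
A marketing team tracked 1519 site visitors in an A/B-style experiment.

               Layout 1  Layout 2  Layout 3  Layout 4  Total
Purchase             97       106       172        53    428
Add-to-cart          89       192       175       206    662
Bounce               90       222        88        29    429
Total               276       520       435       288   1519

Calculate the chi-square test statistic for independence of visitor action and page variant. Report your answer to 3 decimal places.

195.694

Grand total N = 1519.
Expected counts (row total × column total / N):
  Purchase, Layout 1: 428×276/1519 = 77.7670
  Purchase, Layout 2: 428×520/1519 = 146.5174
  Purchase, Layout 3: 428×435/1519 = 122.5675
  Purchase, Layout 4: 428×288/1519 = 81.1481
  Add-to-cart, Layout 1: 662×276/1519 = 120.2844
  Add-to-cart, Layout 2: 662×520/1519 = 226.6228
  Add-to-cart, Layout 3: 662×435/1519 = 189.5787
  Add-to-cart, Layout 4: 662×288/1519 = 125.5142
  Bounce, Layout 1: 429×276/1519 = 77.9487
  Bounce, Layout 2: 429×520/1519 = 146.8598
  Bounce, Layout 3: 429×435/1519 = 122.8539
  Bounce, Layout 4: 429×288/1519 = 81.3377
Contributions (O − E)²/E:
  (97 − 77.7670)²/77.7670 = 4.7566
  (106 − 146.5174)²/146.5174 = 11.2045
  (172 − 122.5675)²/122.5675 = 19.9365
  (53 − 81.1481)²/81.1481 = 9.7638
  (89 − 120.2844)²/120.2844 = 8.1367
  (192 − 226.6228)²/226.6228 = 5.2896
  (175 − 189.5787)²/189.5787 = 1.1211
  (206 − 125.5142)²/125.5142 = 51.6114
  (90 − 77.9487)²/77.9487 = 1.8632
  (222 − 146.8598)²/146.8598 = 38.4452
  (88 − 122.8539)²/122.8539 = 9.8881
  (29 − 81.3377)²/81.3377 = 33.6773
χ² = 4.7566 + 11.2045 + 19.9365 + 9.7638 + 8.1367 + 5.2896 + 1.1211 + 51.6114 + 1.8632 + 38.4452 + 9.8881 + 33.6773 = 195.694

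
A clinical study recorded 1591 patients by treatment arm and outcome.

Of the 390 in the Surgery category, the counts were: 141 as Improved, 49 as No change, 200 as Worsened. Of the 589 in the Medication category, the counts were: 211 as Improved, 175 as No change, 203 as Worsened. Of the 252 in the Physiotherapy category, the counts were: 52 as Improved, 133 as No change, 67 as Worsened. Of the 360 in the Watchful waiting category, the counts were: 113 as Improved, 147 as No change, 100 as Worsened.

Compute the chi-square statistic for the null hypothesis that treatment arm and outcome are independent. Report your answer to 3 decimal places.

144.119

Row totals: 390, 589, 252, 360. Column totals: 517, 504, 570. Grand total N = 1591.
Expected counts (row total × column total / N):
  Surgery, Improved: 390×517/1591 = 126.7316
  Surgery, No change: 390×504/1591 = 123.5449
  Surgery, Worsened: 390×570/1591 = 139.7234
  Medication, Improved: 589×517/1591 = 191.3972
  Medication, No change: 589×504/1591 = 186.5845
  Medication, Worsened: 589×570/1591 = 211.0182
  Physiotherapy, Improved: 252×517/1591 = 81.8881
  Physiotherapy, No change: 252×504/1591 = 79.8290
  Physiotherapy, Worsened: 252×570/1591 = 90.2828
  Watchful waiting, Improved: 360×517/1591 = 116.9830
  Watchful waiting, No change: 360×504/1591 = 114.0415
  Watchful waiting, Worsened: 360×570/1591 = 128.9755
Contributions (O − E)²/E:
  (141 − 126.7316)²/126.7316 = 1.6064
  (49 − 123.5449)²/123.5449 = 44.9791
  (200 − 139.7234)²/139.7234 = 26.0033
  (211 − 191.3972)²/191.3972 = 2.0077
  (175 − 186.5845)²/186.5845 = 0.7192
  (203 − 211.0182)²/211.0182 = 0.3047
  (52 − 81.8881)²/81.8881 = 10.9088
  (133 − 79.8290)²/79.8290 = 35.4151
  (67 − 90.2828)²/90.2828 = 6.0043
  (113 − 116.9830)²/116.9830 = 0.1356
  (147 − 114.0415)²/114.0415 = 9.5252
  (100 − 128.9755)²/128.9755 = 6.5096
χ² = 1.6064 + 44.9791 + 26.0033 + 2.0077 + 0.7192 + 0.3047 + 10.9088 + 35.4151 + 6.0043 + 0.1356 + 9.5252 + 6.5096 = 144.119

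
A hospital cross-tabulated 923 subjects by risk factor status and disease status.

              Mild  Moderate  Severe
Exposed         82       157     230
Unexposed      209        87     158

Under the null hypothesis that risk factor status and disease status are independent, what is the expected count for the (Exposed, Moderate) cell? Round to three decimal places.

123.983

Row total (Exposed) = 469; column total (Moderate) = 244; grand total N = 923.
Expected count = (row total × column total) / N = 469 × 244 / 923 = 123.983.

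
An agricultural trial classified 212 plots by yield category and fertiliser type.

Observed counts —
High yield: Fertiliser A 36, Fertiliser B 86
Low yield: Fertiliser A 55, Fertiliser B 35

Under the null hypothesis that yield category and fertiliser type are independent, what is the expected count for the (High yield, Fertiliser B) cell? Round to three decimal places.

Row total (High yield) = 122; column total (Fertiliser B) = 121; grand total N = 212.
Expected count = (row total × column total) / N = 122 × 121 / 212 = 69.632.

69.632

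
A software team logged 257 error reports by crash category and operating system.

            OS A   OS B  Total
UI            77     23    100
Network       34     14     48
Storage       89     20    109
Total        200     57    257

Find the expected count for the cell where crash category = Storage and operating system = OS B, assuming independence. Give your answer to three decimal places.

24.175

Row total (Storage) = 109; column total (OS B) = 57; grand total N = 257.
Expected count = (row total × column total) / N = 109 × 57 / 257 = 24.175.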